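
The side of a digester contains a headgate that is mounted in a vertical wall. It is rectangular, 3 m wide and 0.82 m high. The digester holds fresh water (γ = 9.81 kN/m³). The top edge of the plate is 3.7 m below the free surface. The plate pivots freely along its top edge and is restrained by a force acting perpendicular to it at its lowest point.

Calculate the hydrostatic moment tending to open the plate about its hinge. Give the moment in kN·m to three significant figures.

M ≈ 42.0 kN·m

γ = 9.81 kN/m³.
The centroid lies 0.82/2 = 0.41 m below the top edge, so the centroid depth is h_c = 3.7 + 0.41 = 4.11 m.
A = 3 × 0.82 = 2.46 m².
Resultant F = γ·h_c·A = 9.81 × 4.11 × 2.46 = 99.185 kN.
I_c = b·h³/12 = 3 × 0.82³/12 = 0.137842 m⁴.
Centre of pressure: y_p = y_c + I_c/(y_c·A) = 4.11 + 0.137842/(4.11 × 2.46) = 4.11 + 0.0136334 = 4.12363 m along the plane.
The resultant acts 0.41 + 0.0136334 = 0.423633 m (along the plate) below the hinge at the top edge, so the moment about the hinge is M = F × 0.423633 = 99.185 × 0.423633 = 42.018 kN·m.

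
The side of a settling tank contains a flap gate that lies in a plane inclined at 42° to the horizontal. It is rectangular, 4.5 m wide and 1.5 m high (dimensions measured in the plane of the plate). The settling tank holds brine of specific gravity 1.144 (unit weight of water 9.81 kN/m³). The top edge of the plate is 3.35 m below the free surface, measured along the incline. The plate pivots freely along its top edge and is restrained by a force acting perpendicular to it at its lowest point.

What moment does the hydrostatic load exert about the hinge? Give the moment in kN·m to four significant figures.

γ = 1.144 × 9.81 = 11.22264 kN/m³.
Let θ = 42° be the plate's angle to the horizontal; measure y along the incline from where the plane meets the free surface. Vertical depth h = y·sinθ with sinθ = 0.669131.
The centroid lies 1.5/2 = 0.75 m below the top edge, so y_c = 3.35 + 0.75 = 4.1 m and h_c = 4.1 × 0.669131 = 2.74344 m.
A = 4.5 × 1.5 = 6.75 m².
Resultant F = γ·h_c·A = 11.22264 × 2.74344 × 6.75 = 207.823 kN.
I_c = b·h³/12 = 4.5 × 1.5³/12 = 1.26562 m⁴.
Centre of pressure: y_p = y_c + I_c/(y_c·A) = 4.1 + 1.26562/(4.1 × 6.75) = 4.1 + 0.0457315 = 4.14573 m along the plane.
The resultant acts 0.75 + 0.0457315 = 0.795732 m (along the plate) below the hinge at the top edge, so the moment about the hinge is M = F × 0.795732 = 207.823 × 0.795732 = 165.371 kN·m.

M ≈ 165.4 kN·m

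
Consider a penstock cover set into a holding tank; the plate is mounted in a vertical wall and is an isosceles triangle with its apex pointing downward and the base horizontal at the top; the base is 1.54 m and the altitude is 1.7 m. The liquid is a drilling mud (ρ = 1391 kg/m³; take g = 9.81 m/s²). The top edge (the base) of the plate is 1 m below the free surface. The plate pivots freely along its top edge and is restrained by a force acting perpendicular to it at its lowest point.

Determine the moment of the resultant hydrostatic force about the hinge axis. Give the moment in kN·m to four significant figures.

M ≈ 18.73 kN·m

γ = ρg = 1391 × 9.81 / 1000 = 13.64571 kN/m³.
With the apex down, the centroid sits h/3 = 1.7/3 = 0.566667 m below the base (the top edge), so the centroid depth is h_c = 1 + 0.566667 = 1.56667 m.
A = ½ × 1.54 × 1.7 = 1.309 m².
Resultant F = γ·h_c·A = 13.64571 × 1.56667 × 1.309 = 27.9842 kN.
I_c = b·h³/36 = 1.54 × 1.7³/36 = 0.210167 m⁴.
Centre of pressure: y_p = y_c + I_c/(y_c·A) = 1.56667 + 0.210167/(1.56667 × 1.309) = 1.56667 + 0.102482 = 1.66915 m along the plane.
The resultant acts 0.566667 + 0.102482 = 0.669149 m (along the plate) below the hinge at the top edge, so the moment about the hinge is M = F × 0.669149 = 27.9842 × 0.669149 = 18.7256 kN·m.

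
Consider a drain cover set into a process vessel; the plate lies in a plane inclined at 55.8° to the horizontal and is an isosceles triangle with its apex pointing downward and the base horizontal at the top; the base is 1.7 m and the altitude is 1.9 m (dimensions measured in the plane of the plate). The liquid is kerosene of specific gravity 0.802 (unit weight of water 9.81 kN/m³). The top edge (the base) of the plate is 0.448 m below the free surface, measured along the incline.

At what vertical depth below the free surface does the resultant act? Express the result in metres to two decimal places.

h_p = 1.05 m

γ = 0.802 × 9.81 = 7.86762 kN/m³.
Let θ = 55.8° be the plate's angle to the horizontal; measure y along the incline from where the plane meets the free surface. Vertical depth h = y·sinθ with sinθ = 0.827081.
With the apex down, the centroid sits h/3 = 1.9/3 = 0.633333 m below the base (the top edge), so y_c = 0.448 + 0.633333 = 1.08133 m and h_c = 1.08133 × 0.827081 = 0.894347 m.
A = ½ × 1.7 × 1.9 = 1.615 m².
Resultant F = γ·h_c·A = 7.86762 × 0.894347 × 1.615 = 11.3638 kN.
I_c = b·h³/36 = 1.7 × 1.9³/36 = 0.323897 m⁴.
Centre of pressure: y_p = y_c + I_c/(y_c·A) = 1.08133 + 0.323897/(1.08133 × 1.615) = 1.08133 + 0.185471 = 1.2668 m along the plane.
Vertically, h_p = y_p·sinθ = 1.2668 × 0.827081 = 1.04775 m.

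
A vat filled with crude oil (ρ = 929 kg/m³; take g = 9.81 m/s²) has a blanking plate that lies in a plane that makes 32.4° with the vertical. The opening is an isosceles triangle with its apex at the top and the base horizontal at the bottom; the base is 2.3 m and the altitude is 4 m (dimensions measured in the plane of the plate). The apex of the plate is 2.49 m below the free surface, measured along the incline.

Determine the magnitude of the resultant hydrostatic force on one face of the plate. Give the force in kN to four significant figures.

γ = ρg = 929 × 9.81 / 1000 = 9.11349 kN/m³.
The plate makes 32.4° with the vertical, i.e. θ = 90° − 32.4° = 57.6° to the horizontal. Measuring y along the incline from the free-surface line, vertical depth h = y·sinθ with sinθ = 0.844328.
With the apex up, the centroid sits 2h/3 = 2 × 4/3 = 2.66667 m below the apex, so y_c = 2.49 + 2.66667 = 5.15667 m and h_c = 5.15667 × 0.844328 = 4.35392 m.
A = ½ × 2.3 × 4 = 4.6 m².
Resultant F = γ·h_c·A = 9.11349 × 4.35392 × 4.6 = 182.525 kN.

F ≈ 182.5 kN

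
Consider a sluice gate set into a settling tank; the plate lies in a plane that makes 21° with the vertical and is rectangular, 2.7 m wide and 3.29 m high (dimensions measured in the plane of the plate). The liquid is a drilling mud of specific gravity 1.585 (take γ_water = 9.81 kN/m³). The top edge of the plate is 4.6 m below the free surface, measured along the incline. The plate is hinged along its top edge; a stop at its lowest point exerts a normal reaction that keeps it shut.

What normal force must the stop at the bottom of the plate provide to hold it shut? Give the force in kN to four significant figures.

γ = 1.585 × 9.81 = 15.54885 kN/m³.
The plate makes 21° with the vertical, i.e. θ = 90° − 21° = 69° to the horizontal. Measuring y along the incline from the free-surface line, vertical depth h = y·sinθ with sinθ = 0.933580.
The centroid lies 3.29/2 = 1.645 m below the top edge, so y_c = 4.6 + 1.645 = 6.245 m and h_c = 6.245 × 0.933580 = 5.83021 m.
A = 2.7 × 3.29 = 8.883 m².
Resultant F = γ·h_c·A = 15.54885 × 5.83021 × 8.883 = 805.271 kN.
I_c = b·h³/12 = 2.7 × 3.29³/12 = 8.01254 m⁴.
Centre of pressure: y_p = y_c + I_c/(y_c·A) = 6.245 + 8.01254/(6.245 × 8.883) = 6.245 + 0.144437 = 6.38944 m along the plane.
The resultant acts 1.645 + 0.144437 = 1.78944 m (along the plate) below the hinge at the top edge, so the moment about the hinge is M = F × 1.78944 = 805.271 × 1.78944 = 1440.98 kN·m.
A normal force at the bottom, 3.29 m from the hinge, must supply this moment: P = 1440.98/3.29 = 437.988 kN.

P ≈ 438.0 kN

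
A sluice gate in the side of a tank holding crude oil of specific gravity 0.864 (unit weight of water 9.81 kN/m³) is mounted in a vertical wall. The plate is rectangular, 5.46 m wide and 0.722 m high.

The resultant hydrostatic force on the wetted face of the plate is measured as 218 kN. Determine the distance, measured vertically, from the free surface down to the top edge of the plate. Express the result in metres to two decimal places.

d_top ≈ 6.16 m

γ = 0.864 × 9.81 = 8.47584 kN/m³.
A = 5.46 × 0.722 = 3.94212 m².
From F = γ·h_c·A, the centroid depth is h_c = 218/(8.47584 × 3.94212) = 6.52445 m.
The centroid lies 0.722/2 = 0.361 m below the top edge, so the top edge sits at h_top = 6.52445 − 0.361 = 6.16345 m below the surface.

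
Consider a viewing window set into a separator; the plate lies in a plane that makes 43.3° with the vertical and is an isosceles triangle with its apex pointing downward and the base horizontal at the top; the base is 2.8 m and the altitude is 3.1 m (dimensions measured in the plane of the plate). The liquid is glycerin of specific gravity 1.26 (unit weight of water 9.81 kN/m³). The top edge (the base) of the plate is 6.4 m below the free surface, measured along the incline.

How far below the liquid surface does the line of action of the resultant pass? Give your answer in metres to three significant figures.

h_p = 5.46 m

γ = 1.26 × 9.81 = 12.3606 kN/m³.
The plate makes 43.3° with the vertical, i.e. θ = 90° − 43.3° = 46.7° to the horizontal. Measuring y along the incline from the free-surface line, vertical depth h = y·sinθ with sinθ = 0.727773.
With the apex down, the centroid sits h/3 = 3.1/3 = 1.03333 m below the base (the top edge), so y_c = 6.4 + 1.03333 = 7.43333 m and h_c = 7.43333 × 0.727773 = 5.40978 m.
A = ½ × 2.8 × 3.1 = 4.34 m².
Resultant F = γ·h_c·A = 12.3606 × 5.40978 × 4.34 = 290.208 kN.
I_c = b·h³/36 = 2.8 × 3.1³/36 = 2.31708 m⁴.
Centre of pressure: y_p = y_c + I_c/(y_c·A) = 7.43333 + 2.31708/(7.43333 × 4.34) = 7.43333 + 0.0718237 = 7.50515 m along the plane.
Vertically, h_p = y_p·sinθ = 7.50515 × 0.727773 = 5.46205 m.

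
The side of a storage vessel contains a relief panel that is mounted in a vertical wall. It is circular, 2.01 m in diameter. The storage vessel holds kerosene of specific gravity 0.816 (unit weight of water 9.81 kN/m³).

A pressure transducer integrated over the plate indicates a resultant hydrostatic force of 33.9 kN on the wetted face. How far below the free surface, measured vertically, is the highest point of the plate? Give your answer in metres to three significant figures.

γ = 0.816 × 9.81 = 8.00496 kN/m³.
A = π(1.005)² = 3.17309 m².
From F = γ·h_c·A, the centroid depth is h_c = 33.9/(8.00496 × 3.17309) = 1.33462 m.
The centroid is at the centre, 1.005 m below the top of the plate, so the highest point sits at h_top = 1.33462 − 1.005 = 0.32962 m below the surface.

d_top ≈ 0.330 m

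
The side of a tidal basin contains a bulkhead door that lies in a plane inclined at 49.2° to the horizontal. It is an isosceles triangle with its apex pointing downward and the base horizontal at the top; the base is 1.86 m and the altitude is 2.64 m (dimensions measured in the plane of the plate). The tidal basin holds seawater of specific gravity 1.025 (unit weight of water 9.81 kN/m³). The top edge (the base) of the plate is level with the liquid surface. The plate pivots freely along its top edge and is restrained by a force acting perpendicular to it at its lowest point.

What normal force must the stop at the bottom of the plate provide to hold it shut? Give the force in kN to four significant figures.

P ≈ 8.223 kN

γ = 1.025 × 9.81 = 10.05525 kN/m³.
Let θ = 49.2° be the plate's angle to the horizontal; measure y along the incline from where the plane meets the free surface. Vertical depth h = y·sinθ with sinθ = 0.756995.
With the apex down, the centroid sits h/3 = 2.64/3 = 0.88 m below the base (the top edge), so y_c = 0.88 m and h_c = 0.88 × 0.756995 = 0.666156 m.
A = ½ × 1.86 × 2.64 = 2.4552 m².
Resultant F = γ·h_c·A = 10.05525 × 0.666156 × 2.4552 = 16.4458 kN.
I_c = b·h³/36 = 1.86 × 2.64³/36 = 0.950653 m⁴.
Centre of pressure: y_p = y_c + I_c/(y_c·A) = 0.88 + 0.950653/(0.88 × 2.4552) = 0.88 + 0.44 = 1.32 m along the plane.
The resultant acts 0.88 + 0.44 = 1.32 m (along the plate) below the hinge at the top edge, so the moment about the hinge is M = F × 1.32 = 16.4458 × 1.32 = 21.7085 kN·m.
A normal force at the bottom, 2.64 m from the hinge, must supply this moment: P = 21.7085/2.64 = 8.22292 kN.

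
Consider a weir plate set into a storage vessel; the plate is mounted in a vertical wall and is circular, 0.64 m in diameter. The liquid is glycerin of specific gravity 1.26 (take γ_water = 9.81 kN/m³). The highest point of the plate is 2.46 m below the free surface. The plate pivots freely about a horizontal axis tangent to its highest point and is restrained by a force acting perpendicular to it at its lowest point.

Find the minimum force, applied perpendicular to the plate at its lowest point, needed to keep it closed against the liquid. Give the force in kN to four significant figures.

γ = 1.26 × 9.81 = 12.3606 kN/m³.
The centroid is at the centre, 0.32 m below the top of the plate, so the centroid depth is h_c = 2.46 + 0.32 = 2.78 m.
A = π(0.32)² = 0.321699 m².
Resultant F = γ·h_c·A = 12.3606 × 2.78 × 0.321699 = 11.0544 kN.
I_c = πr⁴/4 = π × 0.32⁴/4 = 0.0082355 m⁴.
Centre of pressure: y_p = y_c + I_c/(y_c·A) = 2.78 + 0.0082355/(2.78 × 0.321699) = 2.78 + 0.00920864 = 2.78921 m along the plane.
The resultant acts 0.32 + 0.00920864 = 0.329209 m (along the plate) below the hinge at the top edge, so the moment about the hinge is M = F × 0.329209 = 11.0544 × 0.329209 = 3.63921 kN·m.
A normal force at the bottom, 0.64 m from the hinge, must supply this moment: P = 3.63921/0.64 = 5.68627 kN.

P ≈ 5.686 kN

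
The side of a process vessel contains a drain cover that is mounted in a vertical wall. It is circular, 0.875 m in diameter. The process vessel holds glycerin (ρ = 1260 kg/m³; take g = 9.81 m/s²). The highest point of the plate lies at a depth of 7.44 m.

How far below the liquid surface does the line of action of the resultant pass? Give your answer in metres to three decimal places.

h_p = 7.884 m

γ = ρg = 1260 × 9.81 / 1000 = 12.3606 kN/m³.
The centroid is at the centre, 0.4375 m below the top of the plate, so the centroid depth is h_c = 7.44 + 0.4375 = 7.8775 m.
A = π(0.4375)² = 0.60132 m².
Resultant F = γ·h_c·A = 12.3606 × 7.8775 × 0.60132 = 58.5509 kN.
I_c = πr⁴/4 = π × 0.4375⁴/4 = 0.0287741 m⁴.
Centre of pressure: y_p = y_c + I_c/(y_c·A) = 7.8775 + 0.0287741/(7.8775 × 0.60132) = 7.8775 + 0.00607446 = 7.88357 m along the plane.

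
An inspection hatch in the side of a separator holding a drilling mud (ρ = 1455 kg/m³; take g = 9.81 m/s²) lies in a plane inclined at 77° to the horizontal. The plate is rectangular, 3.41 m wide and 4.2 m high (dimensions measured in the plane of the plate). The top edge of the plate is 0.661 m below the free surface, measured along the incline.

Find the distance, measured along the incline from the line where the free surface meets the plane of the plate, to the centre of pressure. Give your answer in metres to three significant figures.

y_p = 3.29 m

γ = ρg = 1455 × 9.81 / 1000 = 14.27355 kN/m³.
Let θ = 77° be the plate's angle to the horizontal; measure y along the incline from where the plane meets the free surface. Vertical depth h = y·sinθ with sinθ = 0.974370.
The centroid lies 4.2/2 = 2.1 m below the top edge, so y_c = 0.661 + 2.1 = 2.761 m and h_c = 2.761 × 0.974370 = 2.69024 m.
A = 3.41 × 4.2 = 14.322 m².
Resultant F = γ·h_c·A = 14.27355 × 2.69024 × 14.322 = 549.954 kN.
I_c = b·h³/12 = 3.41 × 4.2³/12 = 21.0533 m⁴.
Centre of pressure: y_p = y_c + I_c/(y_c·A) = 2.761 + 21.0533/(2.761 × 14.322) = 2.761 + 0.532415 = 3.29341 m along the plane.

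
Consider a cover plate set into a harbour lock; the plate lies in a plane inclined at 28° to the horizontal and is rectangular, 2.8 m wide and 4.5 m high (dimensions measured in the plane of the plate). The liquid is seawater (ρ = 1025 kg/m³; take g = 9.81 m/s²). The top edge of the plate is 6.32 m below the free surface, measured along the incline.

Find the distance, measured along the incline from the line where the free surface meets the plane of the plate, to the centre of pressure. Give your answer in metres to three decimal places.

γ = ρg = 1025 × 9.81 / 1000 = 10.05525 kN/m³.
Let θ = 28° be the plate's angle to the horizontal; measure y along the incline from where the plane meets the free surface. Vertical depth h = y·sinθ with sinθ = 0.469472.
The centroid lies 4.5/2 = 2.25 m below the top edge, so y_c = 6.32 + 2.25 = 8.57 m and h_c = 8.57 × 0.469472 = 4.02338 m.
A = 2.8 × 4.5 = 12.6 m².
Resultant F = γ·h_c·A = 10.05525 × 4.02338 × 12.6 = 509.747 kN.
I_c = b·h³/12 = 2.8 × 4.5³/12 = 21.2625 m⁴.
Centre of pressure: y_p = y_c + I_c/(y_c·A) = 8.57 + 21.2625/(8.57 × 12.6) = 8.57 + 0.196908 = 8.76691 m along the plane.

y_p = 8.767 m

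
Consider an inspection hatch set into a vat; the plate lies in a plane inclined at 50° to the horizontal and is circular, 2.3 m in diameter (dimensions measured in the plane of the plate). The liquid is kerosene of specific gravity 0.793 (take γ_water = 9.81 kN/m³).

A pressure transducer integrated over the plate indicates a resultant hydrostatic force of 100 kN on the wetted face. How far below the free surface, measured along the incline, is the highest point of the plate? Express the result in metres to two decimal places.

γ = 0.793 × 9.81 = 7.77933 kN/m³.
A = π(1.15)² = 4.15476 m².
From F = γ·h_c·A, the centroid depth is h_c = 100/(7.77933 × 4.15476) = 3.09394 m.
Let θ = 50° be the plate's angle to the horizontal; measure y along the incline from where the plane meets the free surface. Vertical depth h = y·sinθ with sinθ = 0.766044.
Along the incline, y_c = h_c/sinθ = 3.09394/0.766044 = 4.03885 m.
The centroid is at the centre, 1.15 m below the top of the plate, so the highest point sits at y_top = 4.03885 − 1.15 = 2.88885 m along the incline.

y_top ≈ 2.89 m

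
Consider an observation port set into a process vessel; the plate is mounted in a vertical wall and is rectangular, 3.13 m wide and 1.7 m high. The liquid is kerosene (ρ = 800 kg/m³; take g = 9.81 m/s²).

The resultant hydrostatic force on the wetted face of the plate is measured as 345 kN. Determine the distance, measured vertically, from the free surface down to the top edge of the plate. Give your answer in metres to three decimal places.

d_top ≈ 7.412 m

γ = ρg = 800 × 9.81 / 1000 = 7.848 kN/m³.
A = 3.13 × 1.7 = 5.321 m².
From F = γ·h_c·A, the centroid depth is h_c = 345/(7.848 × 5.321) = 8.26165 m.
The centroid lies 1.7/2 = 0.85 m below the top edge, so the top edge sits at h_top = 8.26165 − 0.85 = 7.41165 m below the surface.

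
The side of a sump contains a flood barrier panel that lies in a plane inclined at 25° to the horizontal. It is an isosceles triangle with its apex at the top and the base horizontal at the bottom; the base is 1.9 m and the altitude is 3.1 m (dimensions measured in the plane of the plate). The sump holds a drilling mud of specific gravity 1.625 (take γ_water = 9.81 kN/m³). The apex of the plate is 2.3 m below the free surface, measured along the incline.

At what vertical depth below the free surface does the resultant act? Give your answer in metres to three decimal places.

γ = 1.625 × 9.81 = 15.94125 kN/m³.
Let θ = 25° be the plate's angle to the horizontal; measure y along the incline from where the plane meets the free surface. Vertical depth h = y·sinθ with sinθ = 0.422618.
With the apex up, the centroid sits 2h/3 = 2 × 3.1/3 = 2.06667 m below the apex, so y_c = 2.3 + 2.06667 = 4.36667 m and h_c = 4.36667 × 0.422618 = 1.84543 m.
A = ½ × 1.9 × 3.1 = 2.945 m².
Resultant F = γ·h_c·A = 15.94125 × 1.84543 × 2.945 = 86.6374 kN.
I_c = b·h³/36 = 1.9 × 3.1³/36 = 1.5723 m⁴.
Centre of pressure: y_p = y_c + I_c/(y_c·A) = 4.36667 + 1.5723/(4.36667 × 2.945) = 4.36667 + 0.122264 = 4.48893 m along the plane.
Vertically, h_p = y_p·sinθ = 4.48893 × 0.422618 = 1.8971 m.

h_p = 1.897 m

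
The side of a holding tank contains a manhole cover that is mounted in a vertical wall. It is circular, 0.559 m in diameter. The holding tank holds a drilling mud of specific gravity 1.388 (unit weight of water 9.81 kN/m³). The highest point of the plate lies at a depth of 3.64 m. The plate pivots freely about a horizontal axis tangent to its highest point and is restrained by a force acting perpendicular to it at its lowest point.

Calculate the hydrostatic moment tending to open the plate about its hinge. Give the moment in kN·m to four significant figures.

M ≈ 3.726 kN·m

γ = 1.388 × 9.81 = 13.61628 kN/m³.
The centroid is at the centre, 0.2795 m below the top of the plate, so the centroid depth is h_c = 3.64 + 0.2795 = 3.9195 m.
A = π(0.2795)² = 0.245422 m².
Resultant F = γ·h_c·A = 13.61628 × 3.9195 × 0.245422 = 13.0979 kN.
I_c = πr⁴/4 = π × 0.2795⁴/4 = 0.00479311 m⁴.
Centre of pressure: y_p = y_c + I_c/(y_c·A) = 3.9195 + 0.00479311/(3.9195 × 0.245422) = 3.9195 + 0.0049828 = 3.92448 m along the plane.
The resultant acts 0.2795 + 0.0049828 = 0.284483 m (along the plate) below the hinge at the top edge, so the moment about the hinge is M = F × 0.284483 = 13.0979 × 0.284483 = 3.72613 kN·m.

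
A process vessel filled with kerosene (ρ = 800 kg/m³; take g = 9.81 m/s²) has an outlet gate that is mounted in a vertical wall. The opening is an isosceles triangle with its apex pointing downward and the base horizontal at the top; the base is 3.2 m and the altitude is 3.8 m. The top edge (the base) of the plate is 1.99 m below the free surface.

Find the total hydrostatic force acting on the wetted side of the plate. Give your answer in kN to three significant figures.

F ≈ 155 kN

γ = ρg = 800 × 9.81 / 1000 = 7.848 kN/m³.
With the apex down, the centroid sits h/3 = 3.8/3 = 1.26667 m below the base (the top edge), so the centroid depth is h_c = 1.99 + 1.26667 = 3.25667 m.
A = ½ × 3.2 × 3.8 = 6.08 m².
Resultant F = γ·h_c·A = 7.848 × 3.25667 × 6.08 = 155.395 kN.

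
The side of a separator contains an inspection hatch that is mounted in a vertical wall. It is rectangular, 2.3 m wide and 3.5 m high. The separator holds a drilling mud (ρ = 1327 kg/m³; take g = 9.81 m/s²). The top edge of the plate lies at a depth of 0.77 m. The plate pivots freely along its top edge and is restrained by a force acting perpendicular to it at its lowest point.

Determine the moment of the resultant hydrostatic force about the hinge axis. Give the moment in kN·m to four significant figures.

M ≈ 569.1 kN·m

γ = ρg = 1327 × 9.81 / 1000 = 13.01787 kN/m³.
The centroid lies 3.5/2 = 1.75 m below the top edge, so the centroid depth is h_c = 0.77 + 1.75 = 2.52 m.
A = 2.3 × 3.5 = 8.05 m².
Resultant F = γ·h_c·A = 13.01787 × 2.52 × 8.05 = 264.081 kN.
I_c = b·h³/12 = 2.3 × 3.5³/12 = 8.21771 m⁴.
Centre of pressure: y_p = y_c + I_c/(y_c·A) = 2.52 + 8.21771/(2.52 × 8.05) = 2.52 + 0.405093 = 2.92509 m along the plane.
The resultant acts 1.75 + 0.405093 = 2.15509 m (along the plate) below the hinge at the top edge, so the moment about the hinge is M = F × 2.15509 = 264.081 × 2.15509 = 569.118 kN·m.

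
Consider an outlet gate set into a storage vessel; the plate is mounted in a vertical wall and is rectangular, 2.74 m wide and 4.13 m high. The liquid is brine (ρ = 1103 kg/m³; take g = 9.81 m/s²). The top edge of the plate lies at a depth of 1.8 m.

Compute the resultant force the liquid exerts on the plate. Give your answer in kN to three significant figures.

γ = ρg = 1103 × 9.81 / 1000 = 10.82043 kN/m³.
The centroid lies 4.13/2 = 2.065 m below the top edge, so the centroid depth is h_c = 1.8 + 2.065 = 3.865 m.
A = 2.74 × 4.13 = 11.3162 m².
Resultant F = γ·h_c·A = 10.82043 × 3.865 × 11.3162 = 473.254 kN.

F ≈ 473 kN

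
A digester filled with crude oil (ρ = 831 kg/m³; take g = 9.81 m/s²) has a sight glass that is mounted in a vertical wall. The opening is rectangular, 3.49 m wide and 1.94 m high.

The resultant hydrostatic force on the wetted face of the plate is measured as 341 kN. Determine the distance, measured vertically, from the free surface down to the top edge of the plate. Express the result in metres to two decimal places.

d_top ≈ 5.21 m

γ = ρg = 831 × 9.81 / 1000 = 8.15211 kN/m³.
A = 3.49 × 1.94 = 6.7706 m².
From F = γ·h_c·A, the centroid depth is h_c = 341/(8.15211 × 6.7706) = 6.17813 m.
The centroid lies 1.94/2 = 0.97 m below the top edge, so the top edge sits at h_top = 6.17813 − 0.97 = 5.20813 m below the surface.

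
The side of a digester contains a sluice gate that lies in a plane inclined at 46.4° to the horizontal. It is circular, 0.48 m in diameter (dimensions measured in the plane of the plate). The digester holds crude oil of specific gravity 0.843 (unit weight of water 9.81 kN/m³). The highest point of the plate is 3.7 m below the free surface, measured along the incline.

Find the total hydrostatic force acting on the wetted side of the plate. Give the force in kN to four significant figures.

γ = 0.843 × 9.81 = 8.26983 kN/m³.
Let θ = 46.4° be the plate's angle to the horizontal; measure y along the incline from where the plane meets the free surface. Vertical depth h = y·sinθ with sinθ = 0.724172.
The centroid is at the centre, 0.24 m below the top of the plate, so y_c = 3.7 + 0.24 = 3.94 m and h_c = 3.94 × 0.724172 = 2.85324 m.
A = π(0.24)² = 0.180956 m².
Resultant F = γ·h_c·A = 8.26983 × 2.85324 × 0.180956 = 4.2698 kN.

F ≈ 4.270 kN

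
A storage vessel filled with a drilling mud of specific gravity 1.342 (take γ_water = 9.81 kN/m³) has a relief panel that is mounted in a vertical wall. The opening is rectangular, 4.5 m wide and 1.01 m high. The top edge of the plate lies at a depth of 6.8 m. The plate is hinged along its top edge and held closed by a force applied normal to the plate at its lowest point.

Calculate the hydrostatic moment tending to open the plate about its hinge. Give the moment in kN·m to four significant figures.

γ = 1.342 × 9.81 = 13.16502 kN/m³.
The centroid lies 1.01/2 = 0.505 m below the top edge, so the centroid depth is h_c = 6.8 + 0.505 = 7.305 m.
A = 4.5 × 1.01 = 4.545 m².
Resultant F = γ·h_c·A = 13.16502 × 7.305 × 4.545 = 437.095 kN.
I_c = b·h³/12 = 4.5 × 1.01³/12 = 0.386363 m⁴.
Centre of pressure: y_p = y_c + I_c/(y_c·A) = 7.305 + 0.386363/(7.305 × 4.545) = 7.305 + 0.011637 = 7.31664 m along the plane.
The resultant acts 0.505 + 0.011637 = 0.516637 m (along the plate) below the hinge at the top edge, so the moment about the hinge is M = F × 0.516637 = 437.095 × 0.516637 = 225.819 kN·m.

M ≈ 225.8 kN·m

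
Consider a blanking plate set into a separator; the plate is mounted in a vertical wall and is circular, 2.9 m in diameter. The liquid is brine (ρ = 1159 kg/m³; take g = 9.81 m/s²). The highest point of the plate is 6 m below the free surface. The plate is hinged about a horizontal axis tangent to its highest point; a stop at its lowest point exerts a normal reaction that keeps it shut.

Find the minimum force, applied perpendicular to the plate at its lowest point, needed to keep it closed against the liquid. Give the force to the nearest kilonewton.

P ≈ 293 kN

γ = ρg = 1159 × 9.81 / 1000 = 11.36979 kN/m³.
The centroid is at the centre, 1.45 m below the top of the plate, so the centroid depth is h_c = 6 + 1.45 = 7.45 m.
A = π(1.45)² = 6.6052 m².
Resultant F = γ·h_c·A = 11.36979 × 7.45 × 6.6052 = 559.493 kN.
I_c = πr⁴/4 = π × 1.45⁴/4 = 3.47186 m⁴.
Centre of pressure: y_p = y_c + I_c/(y_c·A) = 7.45 + 3.47186/(7.45 × 6.6052) = 7.45 + 0.0705537 = 7.52055 m along the plane.
The resultant acts 1.45 + 0.0705537 = 1.52055 m (along the plate) below the hinge at the top edge, so the moment about the hinge is M = F × 1.52055 = 559.493 × 1.52055 = 850.737 kN·m.
A normal force at the bottom, 2.9 m from the hinge, must supply this moment: P = 850.737/2.9 = 293.358 kN.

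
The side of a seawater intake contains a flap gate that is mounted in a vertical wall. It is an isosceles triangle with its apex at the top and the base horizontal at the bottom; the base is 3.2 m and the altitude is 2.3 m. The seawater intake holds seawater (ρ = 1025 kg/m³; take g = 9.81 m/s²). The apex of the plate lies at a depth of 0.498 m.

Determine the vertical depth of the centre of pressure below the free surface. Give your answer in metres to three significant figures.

γ = ρg = 1025 × 9.81 / 1000 = 10.05525 kN/m³.
With the apex up, the centroid sits 2h/3 = 2 × 2.3/3 = 1.53333 m below the apex, so the centroid depth is h_c = 0.498 + 1.53333 = 2.03133 m.
A = ½ × 3.2 × 2.3 = 3.68 m².
Resultant F = γ·h_c·A = 10.05525 × 2.03133 × 3.68 = 75.166 kN.
I_c = b·h³/36 = 3.2 × 2.3³/36 = 1.08151 m⁴.
Centre of pressure: y_p = y_c + I_c/(y_c·A) = 2.03133 + 1.08151/(2.03133 × 3.68) = 2.03133 + 0.144678 = 2.17601 m along the plane.

h_p = 2.18 m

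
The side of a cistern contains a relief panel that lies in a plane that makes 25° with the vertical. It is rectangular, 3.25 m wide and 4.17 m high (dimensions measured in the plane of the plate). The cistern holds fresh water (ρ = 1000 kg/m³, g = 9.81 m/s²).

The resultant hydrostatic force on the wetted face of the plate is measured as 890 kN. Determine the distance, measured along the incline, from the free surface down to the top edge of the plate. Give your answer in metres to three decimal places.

γ = ρg = 1000 × 9.81 = 9810 N/m³ = 9.81 kN/m³.
A = 3.25 × 4.17 = 13.5525 m².
From F = γ·h_c·A, the centroid depth is h_c = 890/(9.81 × 13.5525) = 6.69424 m.
The plate makes 25° with the vertical, i.e. θ = 90° − 25° = 65° to the horizontal. Measuring y along the incline from the free-surface line, vertical depth h = y·sinθ with sinθ = 0.906308.
Along the incline, y_c = h_c/sinθ = 6.69424/0.906308 = 7.38627 m.
The centroid lies 4.17/2 = 2.085 m below the top edge, so the top edge sits at y_top = 7.38627 − 2.085 = 5.30127 m along the incline.

y_top ≈ 5.301 m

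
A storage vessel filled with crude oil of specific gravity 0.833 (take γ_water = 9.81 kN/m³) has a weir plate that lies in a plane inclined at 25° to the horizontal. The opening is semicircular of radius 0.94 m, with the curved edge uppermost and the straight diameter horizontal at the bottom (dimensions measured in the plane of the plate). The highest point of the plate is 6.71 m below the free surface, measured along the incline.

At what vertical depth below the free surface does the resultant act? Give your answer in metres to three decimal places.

h_p = 3.068 m

γ = 0.833 × 9.81 = 8.17173 kN/m³.
Let θ = 25° be the plate's angle to the horizontal; measure y along the incline from where the plane meets the free surface. Vertical depth h = y·sinθ with sinθ = 0.422618.
The centroid lies 4r/(3π) = 0.398948 m above the diameter, so r − 4r/(3π) = 0.94 − 0.398948 = 0.541052 m below the topmost point, so y_c = 6.71 + 0.541052 = 7.25105 m and h_c = 7.25105 × 0.422618 = 3.06442 m.
A = πr²/2 = π × 0.94²/2 = 1.38796 m².
Resultant F = γ·h_c·A = 8.17173 × 3.06442 × 1.38796 = 34.7568 kN.
I_c = (π/8 − 8/(9π))·r⁴ = 0.109757 × 0.94⁴ = 0.0856927 m⁴.
Centre of pressure: y_p = y_c + I_c/(y_c·A) = 7.25105 + 0.0856927/(7.25105 × 1.38796) = 7.25105 + 0.00851463 = 7.25956 m along the plane.
Vertically, h_p = y_p·sinθ = 7.25956 × 0.422618 = 3.06802 m.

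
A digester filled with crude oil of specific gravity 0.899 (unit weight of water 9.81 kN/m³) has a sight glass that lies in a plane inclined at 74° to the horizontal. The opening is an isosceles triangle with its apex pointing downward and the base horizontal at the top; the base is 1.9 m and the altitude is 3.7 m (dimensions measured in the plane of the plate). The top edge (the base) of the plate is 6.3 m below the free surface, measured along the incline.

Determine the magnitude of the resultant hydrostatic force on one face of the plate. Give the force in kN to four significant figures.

F ≈ 224.5 kN

γ = 0.899 × 9.81 = 8.81919 kN/m³.
Let θ = 74° be the plate's angle to the horizontal; measure y along the incline from where the plane meets the free surface. Vertical depth h = y·sinθ with sinθ = 0.961262.
With the apex down, the centroid sits h/3 = 3.7/3 = 1.23333 m below the base (the top edge), so y_c = 6.3 + 1.23333 = 7.53333 m and h_c = 7.53333 × 0.961262 = 7.2415 m.
A = ½ × 1.9 × 3.7 = 3.515 m².
Resultant F = γ·h_c·A = 8.81919 × 7.2415 × 3.515 = 224.483 kN.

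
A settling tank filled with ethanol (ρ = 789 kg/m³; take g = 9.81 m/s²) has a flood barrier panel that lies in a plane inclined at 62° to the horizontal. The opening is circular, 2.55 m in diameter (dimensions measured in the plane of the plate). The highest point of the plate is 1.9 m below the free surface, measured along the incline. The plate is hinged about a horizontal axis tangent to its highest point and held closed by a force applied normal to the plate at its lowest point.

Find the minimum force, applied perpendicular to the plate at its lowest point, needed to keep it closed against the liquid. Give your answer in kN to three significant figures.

P ≈ 61.0 kN

γ = ρg = 789 × 9.81 / 1000 = 7.74009 kN/m³.
Let θ = 62° be the plate's angle to the horizontal; measure y along the incline from where the plane meets the free surface. Vertical depth h = y·sinθ with sinθ = 0.882948.
The centroid is at the centre, 1.275 m below the top of the plate, so y_c = 1.9 + 1.275 = 3.175 m and h_c = 3.175 × 0.882948 = 2.80336 m.
A = π(1.275)² = 5.10705 m².
Resultant F = γ·h_c·A = 7.74009 × 2.80336 × 5.10705 = 110.814 kN.
I_c = πr⁴/4 = π × 1.275⁴/4 = 2.07554 m⁴.
Centre of pressure: y_p = y_c + I_c/(y_c·A) = 3.175 + 2.07554/(3.175 × 5.10705) = 3.175 + 0.128002 = 3.303 m along the plane.
The resultant acts 1.275 + 0.128002 = 1.403 m (along the plate) below the hinge at the top edge, so the moment about the hinge is M = F × 1.403 = 110.814 × 1.403 = 155.472 kN·m.
A normal force at the bottom, 2.55 m from the hinge, must supply this moment: P = 155.472/2.55 = 60.9694 kN.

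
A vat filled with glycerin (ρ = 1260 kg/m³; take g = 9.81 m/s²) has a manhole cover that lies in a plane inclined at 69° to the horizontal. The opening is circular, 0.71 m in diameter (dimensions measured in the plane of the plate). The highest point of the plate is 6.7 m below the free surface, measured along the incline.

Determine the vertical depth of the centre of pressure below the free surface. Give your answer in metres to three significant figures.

h_p = 6.59 m

γ = ρg = 1260 × 9.81 / 1000 = 12.3606 kN/m³.
Let θ = 69° be the plate's angle to the horizontal; measure y along the incline from where the plane meets the free surface. Vertical depth h = y·sinθ with sinθ = 0.933580.
The centroid is at the centre, 0.355 m below the top of the plate, so y_c = 6.7 + 0.355 = 7.055 m and h_c = 7.055 × 0.933580 = 6.58641 m.
A = π(0.355)² = 0.395919 m².
Resultant F = γ·h_c·A = 12.3606 × 6.58641 × 0.395919 = 32.2325 kN.
I_c = πr⁴/4 = π × 0.355⁴/4 = 0.0124739 m⁴.
Centre of pressure: y_p = y_c + I_c/(y_c·A) = 7.055 + 0.0124739/(7.055 × 0.395919) = 7.055 + 0.0044658 = 7.05947 m along the plane.
Vertically, h_p = y_p·sinθ = 7.05947 × 0.933580 = 6.59058 m.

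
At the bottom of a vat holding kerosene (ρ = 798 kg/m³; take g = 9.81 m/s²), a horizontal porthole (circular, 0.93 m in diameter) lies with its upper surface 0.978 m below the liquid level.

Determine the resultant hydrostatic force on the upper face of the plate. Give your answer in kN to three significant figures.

F ≈ 5.20 kN

γ = ρg = 798 × 9.81 / 1000 = 7.82838 kN/m³.
The plate is horizontal, so pressure is uniform at p = γ·h = 7.82838 × 0.978 = 7.65616 kN/m².
A = π(0.465)² = 0.679291 m².
F = p·A = 7.65616 × 0.679291 = 5.20076 kN.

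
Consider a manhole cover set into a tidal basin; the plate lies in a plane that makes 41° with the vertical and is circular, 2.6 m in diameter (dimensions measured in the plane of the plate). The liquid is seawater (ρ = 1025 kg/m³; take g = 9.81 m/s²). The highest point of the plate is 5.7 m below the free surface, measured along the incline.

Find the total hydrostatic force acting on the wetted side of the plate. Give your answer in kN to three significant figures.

γ = ρg = 1025 × 9.81 / 1000 = 10.05525 kN/m³.
The plate makes 41° with the vertical, i.e. θ = 90° − 41° = 49° to the horizontal. Measuring y along the incline from the free-surface line, vertical depth h = y·sinθ with sinθ = 0.754710.
The centroid is at the centre, 1.3 m below the top of the plate, so y_c = 5.7 + 1.3 = 7 m and h_c = 7 × 0.754710 = 5.28297 m.
A = π(1.3)² = 5.30929 m².
Resultant F = γ·h_c·A = 10.05525 × 5.28297 × 5.30929 = 282.038 kN.

F ≈ 282 kN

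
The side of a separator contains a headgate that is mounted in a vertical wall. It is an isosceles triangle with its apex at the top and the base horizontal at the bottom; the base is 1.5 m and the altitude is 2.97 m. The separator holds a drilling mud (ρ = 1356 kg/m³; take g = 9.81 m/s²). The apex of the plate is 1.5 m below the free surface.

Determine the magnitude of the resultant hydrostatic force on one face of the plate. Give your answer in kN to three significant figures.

γ = ρg = 1356 × 9.81 / 1000 = 13.30236 kN/m³.
With the apex up, the centroid sits 2h/3 = 2 × 2.97/3 = 1.98 m below the apex, so the centroid depth is h_c = 1.5 + 1.98 = 3.48 m.
A = ½ × 1.5 × 2.97 = 2.2275 m².
Resultant F = γ·h_c·A = 13.30236 × 3.48 × 2.2275 = 103.116 kN.

F ≈ 103 kN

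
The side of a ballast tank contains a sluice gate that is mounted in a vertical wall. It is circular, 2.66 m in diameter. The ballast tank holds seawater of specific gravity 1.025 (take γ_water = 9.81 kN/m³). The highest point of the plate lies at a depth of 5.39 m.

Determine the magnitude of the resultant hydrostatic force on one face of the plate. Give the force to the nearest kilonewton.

γ = 1.025 × 9.81 = 10.05525 kN/m³.
The centroid is at the centre, 1.33 m below the top of the plate, so the centroid depth is h_c = 5.39 + 1.33 = 6.72 m.
A = π(1.33)² = 5.55716 m².
Resultant F = γ·h_c·A = 10.05525 × 6.72 × 5.55716 = 375.504 kN.

F ≈ 376 kN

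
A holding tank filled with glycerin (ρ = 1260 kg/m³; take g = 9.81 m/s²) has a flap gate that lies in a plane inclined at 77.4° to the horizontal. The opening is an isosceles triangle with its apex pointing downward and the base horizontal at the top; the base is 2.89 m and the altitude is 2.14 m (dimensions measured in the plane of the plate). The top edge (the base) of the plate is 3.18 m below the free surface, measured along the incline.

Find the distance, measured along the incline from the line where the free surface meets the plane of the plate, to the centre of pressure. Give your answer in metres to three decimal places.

γ = ρg = 1260 × 9.81 / 1000 = 12.3606 kN/m³.
Let θ = 77.4° be the plate's angle to the horizontal; measure y along the incline from where the plane meets the free surface. Vertical depth h = y·sinθ with sinθ = 0.975917.
With the apex down, the centroid sits h/3 = 2.14/3 = 0.713333 m below the base (the top edge), so y_c = 3.18 + 0.713333 = 3.89333 m and h_c = 3.89333 × 0.975917 = 3.79957 m.
A = ½ × 2.89 × 2.14 = 3.0923 m².
Resultant F = γ·h_c·A = 12.3606 × 3.79957 × 3.0923 = 145.23 kN.
I_c = b·h³/36 = 2.89 × 2.14³/36 = 0.78675 m⁴.
Centre of pressure: y_p = y_c + I_c/(y_c·A) = 3.89333 + 0.78675/(3.89333 × 3.0923) = 3.89333 + 0.0653482 = 3.95868 m along the plane.

y_p = 3.959 m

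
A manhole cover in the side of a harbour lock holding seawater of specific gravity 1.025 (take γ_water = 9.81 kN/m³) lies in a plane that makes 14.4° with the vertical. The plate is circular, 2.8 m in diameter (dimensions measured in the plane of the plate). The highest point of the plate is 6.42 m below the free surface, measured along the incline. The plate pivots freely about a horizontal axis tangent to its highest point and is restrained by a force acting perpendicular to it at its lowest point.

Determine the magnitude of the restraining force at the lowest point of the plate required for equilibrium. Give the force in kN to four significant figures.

P ≈ 245.0 kN

γ = 1.025 × 9.81 = 10.05525 kN/m³.
The plate makes 14.4° with the vertical, i.e. θ = 90° − 14.4° = 75.6° to the horizontal. Measuring y along the incline from the free-surface line, vertical depth h = y·sinθ with sinθ = 0.968583.
The centroid is at the centre, 1.4 m below the top of the plate, so y_c = 6.42 + 1.4 = 7.82 m and h_c = 7.82 × 0.968583 = 7.57432 m.
A = π(1.4)² = 6.15752 m².
Resultant F = γ·h_c·A = 10.05525 × 7.57432 × 6.15752 = 468.967 kN.
I_c = πr⁴/4 = π × 1.4⁴/4 = 3.01719 m⁴.
Centre of pressure: y_p = y_c + I_c/(y_c·A) = 7.82 + 3.01719/(7.82 × 6.15752) = 7.82 + 0.06266 = 7.88266 m along the plane.
The resultant acts 1.4 + 0.06266 = 1.46266 m (along the plate) below the hinge at the top edge, so the moment about the hinge is M = F × 1.46266 = 468.967 × 1.46266 = 685.939 kN·m.
A normal force at the bottom, 2.8 m from the hinge, must supply this moment: P = 685.939/2.8 = 244.978 kN.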